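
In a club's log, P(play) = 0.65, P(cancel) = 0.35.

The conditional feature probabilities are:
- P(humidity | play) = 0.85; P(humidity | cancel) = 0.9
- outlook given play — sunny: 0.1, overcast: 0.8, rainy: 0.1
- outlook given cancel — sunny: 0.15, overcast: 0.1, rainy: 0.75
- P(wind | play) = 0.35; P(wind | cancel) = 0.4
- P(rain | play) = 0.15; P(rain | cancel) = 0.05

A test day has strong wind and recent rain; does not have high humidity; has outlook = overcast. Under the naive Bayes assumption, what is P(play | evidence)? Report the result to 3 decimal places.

play: 0.65 × (1−0.85) × 0.8 × 0.35 × 0.15 = 0.004095
cancel: 0.35 × (1−0.9) × 0.1 × 0.4 × 0.05 = 0.00007
P(play | x) = 0.004095 / 0.004165 ≈ 0.983

0.983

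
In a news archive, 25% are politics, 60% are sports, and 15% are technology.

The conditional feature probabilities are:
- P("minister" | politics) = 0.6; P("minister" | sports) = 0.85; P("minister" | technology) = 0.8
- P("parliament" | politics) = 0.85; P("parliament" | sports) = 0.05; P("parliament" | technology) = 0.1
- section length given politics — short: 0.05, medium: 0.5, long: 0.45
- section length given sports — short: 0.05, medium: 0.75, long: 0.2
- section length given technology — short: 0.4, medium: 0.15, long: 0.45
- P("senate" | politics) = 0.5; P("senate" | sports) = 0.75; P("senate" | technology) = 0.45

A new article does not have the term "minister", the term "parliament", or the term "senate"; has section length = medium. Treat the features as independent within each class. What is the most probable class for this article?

sports

politics: 0.25 × (1−0.6) × (1−0.85) × 0.5 × (1−0.5) = 0.00375
sports: 0.6 × (1−0.85) × (1−0.05) × 0.75 × (1−0.75) = 0.01603125
technology: 0.15 × (1−0.8) × (1−0.1) × 0.15 × (1−0.45) = 0.0022275
Highest score → sports.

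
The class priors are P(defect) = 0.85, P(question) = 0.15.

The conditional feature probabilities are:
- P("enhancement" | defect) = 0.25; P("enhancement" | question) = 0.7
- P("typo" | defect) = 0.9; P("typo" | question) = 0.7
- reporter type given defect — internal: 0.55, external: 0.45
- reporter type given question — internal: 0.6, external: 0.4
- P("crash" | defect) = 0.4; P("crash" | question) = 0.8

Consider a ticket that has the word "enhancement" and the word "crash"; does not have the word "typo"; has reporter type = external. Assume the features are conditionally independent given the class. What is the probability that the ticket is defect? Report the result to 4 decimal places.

0.2751

defect: 0.85 × 0.25 × (1−0.9) × 0.45 × 0.4 = 0.003825
question: 0.15 × 0.7 × (1−0.7) × 0.4 × 0.8 = 0.01008
P(defect | x) = 0.003825 / 0.013905 ≈ 0.2751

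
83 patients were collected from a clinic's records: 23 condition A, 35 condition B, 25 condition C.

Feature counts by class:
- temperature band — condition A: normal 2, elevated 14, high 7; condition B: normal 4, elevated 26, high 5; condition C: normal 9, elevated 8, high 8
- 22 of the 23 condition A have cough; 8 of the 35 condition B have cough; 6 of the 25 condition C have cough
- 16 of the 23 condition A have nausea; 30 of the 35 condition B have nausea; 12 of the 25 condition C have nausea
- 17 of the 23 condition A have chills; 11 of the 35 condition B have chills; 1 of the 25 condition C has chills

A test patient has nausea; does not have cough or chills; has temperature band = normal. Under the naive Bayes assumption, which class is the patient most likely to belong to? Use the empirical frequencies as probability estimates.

condition C

condition A: (23/83) × (2/23) × (1/23) × (16/23) × (6/23) ≈ 0.000190125
condition B: (35/83) × (4/35) × (27/35) × (30/35) × (24/35) ≈ 0.0218511
condition C: (25/83) × (9/25) × (19/25) × (12/25) × (24/25) ≈ 0.0379744
Highest score → condition C.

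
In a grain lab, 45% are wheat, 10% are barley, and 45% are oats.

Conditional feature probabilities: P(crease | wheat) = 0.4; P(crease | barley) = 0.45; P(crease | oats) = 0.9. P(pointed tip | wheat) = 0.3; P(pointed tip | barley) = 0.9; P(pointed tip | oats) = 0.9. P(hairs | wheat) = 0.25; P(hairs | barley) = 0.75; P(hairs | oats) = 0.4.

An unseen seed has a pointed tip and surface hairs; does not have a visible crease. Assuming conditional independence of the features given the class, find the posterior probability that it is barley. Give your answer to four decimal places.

wheat: 0.45 × (1−0.4) × 0.3 × 0.25 = 0.02025
barley: 0.1 × (1−0.45) × 0.9 × 0.75 = 0.037125
oats: 0.45 × (1−0.9) × 0.9 × 0.4 = 0.0162
P(barley | x) = 0.037125 / 0.073575 ≈ 0.5046

0.5046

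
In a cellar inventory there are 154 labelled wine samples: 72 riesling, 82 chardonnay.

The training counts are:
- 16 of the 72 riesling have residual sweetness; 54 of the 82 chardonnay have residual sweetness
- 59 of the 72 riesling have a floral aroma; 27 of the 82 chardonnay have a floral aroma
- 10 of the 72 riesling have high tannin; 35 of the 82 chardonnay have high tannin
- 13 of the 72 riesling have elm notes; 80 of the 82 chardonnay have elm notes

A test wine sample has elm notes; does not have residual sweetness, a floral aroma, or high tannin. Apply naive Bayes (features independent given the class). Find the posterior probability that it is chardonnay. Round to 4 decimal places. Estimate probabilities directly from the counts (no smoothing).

0.8698

riesling: (72/154) × (56/72) × (13/72) × (62/72) × (13/72) ≈ 0.0102082
chardonnay: (82/154) × (28/82) × (55/82) × (47/82) × (80/82) ≈ 0.068194
P(chardonnay | x) = 0.068194 / 0.0784022 ≈ 0.8698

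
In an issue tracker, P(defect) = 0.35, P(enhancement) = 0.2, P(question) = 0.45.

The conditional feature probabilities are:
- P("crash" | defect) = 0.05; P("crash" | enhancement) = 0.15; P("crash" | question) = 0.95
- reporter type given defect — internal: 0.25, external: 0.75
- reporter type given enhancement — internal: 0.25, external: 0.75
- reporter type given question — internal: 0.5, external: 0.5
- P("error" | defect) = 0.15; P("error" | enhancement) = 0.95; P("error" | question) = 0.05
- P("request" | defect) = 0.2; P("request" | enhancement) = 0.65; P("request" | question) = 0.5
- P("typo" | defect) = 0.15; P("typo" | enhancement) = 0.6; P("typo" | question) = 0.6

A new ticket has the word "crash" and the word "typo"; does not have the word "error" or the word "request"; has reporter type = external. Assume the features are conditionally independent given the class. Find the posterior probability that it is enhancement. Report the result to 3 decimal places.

defect: 0.35 × 0.05 × 0.75 × (1−0.15) × (1−0.2) × 0.15 = 0.00133875
enhancement: 0.2 × 0.15 × 0.75 × (1−0.95) × (1−0.65) × 0.6 = 0.00023625
question: 0.45 × 0.95 × 0.5 × (1−0.05) × (1−0.5) × 0.6 = 0.06091875
P(enhancement | x) = 0.00023625 / 0.06249375 ≈ 0.004

0.004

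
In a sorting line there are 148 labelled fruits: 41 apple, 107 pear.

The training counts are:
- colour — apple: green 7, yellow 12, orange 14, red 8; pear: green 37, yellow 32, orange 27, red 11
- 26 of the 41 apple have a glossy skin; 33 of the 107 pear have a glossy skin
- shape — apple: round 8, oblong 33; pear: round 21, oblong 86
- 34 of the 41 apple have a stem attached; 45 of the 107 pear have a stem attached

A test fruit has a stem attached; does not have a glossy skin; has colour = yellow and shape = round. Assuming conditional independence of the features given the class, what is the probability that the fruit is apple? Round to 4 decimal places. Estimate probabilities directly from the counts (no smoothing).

apple: (41/148) × (12/41) × (15/41) × (8/41) × (34/41) ≈ 0.00479986
pear: (107/148) × (32/107) × (74/107) × (21/107) × (45/107) ≈ 0.0123424
P(apple | x) = 0.00479986 / 0.01714226 ≈ 0.2800

0.2800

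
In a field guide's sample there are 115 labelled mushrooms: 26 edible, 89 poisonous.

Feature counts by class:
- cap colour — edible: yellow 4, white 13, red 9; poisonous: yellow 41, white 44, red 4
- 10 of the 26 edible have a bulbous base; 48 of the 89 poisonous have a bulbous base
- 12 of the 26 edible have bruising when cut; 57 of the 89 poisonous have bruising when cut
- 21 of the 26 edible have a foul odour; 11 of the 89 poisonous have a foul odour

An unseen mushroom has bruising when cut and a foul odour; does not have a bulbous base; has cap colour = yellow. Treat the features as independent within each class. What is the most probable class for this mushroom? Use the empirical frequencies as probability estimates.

edible: (26/115) × (4/26) × (16/26) × (12/26) × (21/26) ≈ 0.00797926
poisonous: (89/115) × (41/89) × (41/89) × (57/89) × (11/89) ≈ 0.0130007
Highest score → poisonous.

poisonous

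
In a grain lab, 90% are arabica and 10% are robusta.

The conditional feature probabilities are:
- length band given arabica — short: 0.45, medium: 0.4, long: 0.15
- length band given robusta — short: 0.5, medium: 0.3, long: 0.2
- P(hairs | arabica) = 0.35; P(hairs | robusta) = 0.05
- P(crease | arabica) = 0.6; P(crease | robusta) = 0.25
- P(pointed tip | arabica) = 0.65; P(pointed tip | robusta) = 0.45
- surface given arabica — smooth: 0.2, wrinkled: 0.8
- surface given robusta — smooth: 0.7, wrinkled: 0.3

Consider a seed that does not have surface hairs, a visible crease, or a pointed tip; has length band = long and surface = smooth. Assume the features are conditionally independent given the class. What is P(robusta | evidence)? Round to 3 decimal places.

0.691

arabica: 0.9 × 0.15 × (1−0.35) × (1−0.6) × (1−0.65) × 0.2 = 0.002457
robusta: 0.1 × 0.2 × (1−0.05) × (1−0.25) × (1−0.45) × 0.7 = 0.00548625
P(robusta | x) = 0.00548625 / 0.00794325 ≈ 0.691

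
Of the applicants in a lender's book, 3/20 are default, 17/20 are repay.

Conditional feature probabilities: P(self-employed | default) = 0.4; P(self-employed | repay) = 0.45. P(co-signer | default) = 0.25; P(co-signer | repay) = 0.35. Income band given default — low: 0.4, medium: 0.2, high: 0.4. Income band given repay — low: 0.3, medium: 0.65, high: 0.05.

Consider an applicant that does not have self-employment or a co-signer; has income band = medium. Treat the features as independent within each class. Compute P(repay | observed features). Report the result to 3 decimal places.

default: 0.15 × (1−0.4) × (1−0.25) × 0.2 = 0.0135
repay: 0.85 × (1−0.45) × (1−0.35) × 0.65 = 0.19751875
P(repay | x) = 0.19751875 / 0.21101875 ≈ 0.936

0.936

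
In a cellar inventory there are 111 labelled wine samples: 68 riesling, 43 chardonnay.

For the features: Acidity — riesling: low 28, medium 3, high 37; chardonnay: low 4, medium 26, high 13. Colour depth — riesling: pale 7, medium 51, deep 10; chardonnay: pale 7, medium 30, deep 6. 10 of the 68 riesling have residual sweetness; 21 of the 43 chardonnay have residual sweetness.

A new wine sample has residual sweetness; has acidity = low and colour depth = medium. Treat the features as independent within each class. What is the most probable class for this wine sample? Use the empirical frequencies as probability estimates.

riesling: (68/111) × (28/68) × (51/68) × (10/68) ≈ 0.0278219
chardonnay: (43/111) × (4/43) × (30/43) × (21/43) ≈ 0.0122784
Highest score → riesling.

riesling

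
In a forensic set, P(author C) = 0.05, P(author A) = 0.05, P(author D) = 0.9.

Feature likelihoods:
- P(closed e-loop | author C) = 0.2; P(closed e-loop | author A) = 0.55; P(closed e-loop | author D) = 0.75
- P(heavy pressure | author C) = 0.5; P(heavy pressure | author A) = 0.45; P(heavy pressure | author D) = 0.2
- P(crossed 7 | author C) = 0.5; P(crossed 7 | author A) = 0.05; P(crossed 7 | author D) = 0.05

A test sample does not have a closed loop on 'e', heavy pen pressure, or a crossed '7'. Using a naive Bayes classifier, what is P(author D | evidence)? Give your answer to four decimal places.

0.8871

author C: 0.05 × (1−0.2) × (1−0.5) × (1−0.5) = 0.01
author A: 0.05 × (1−0.55) × (1−0.45) × (1−0.05) = 0.01175625
author D: 0.9 × (1−0.75) × (1−0.2) × (1−0.05) = 0.171
P(author D | x) = 0.171 / 0.19275625 ≈ 0.8871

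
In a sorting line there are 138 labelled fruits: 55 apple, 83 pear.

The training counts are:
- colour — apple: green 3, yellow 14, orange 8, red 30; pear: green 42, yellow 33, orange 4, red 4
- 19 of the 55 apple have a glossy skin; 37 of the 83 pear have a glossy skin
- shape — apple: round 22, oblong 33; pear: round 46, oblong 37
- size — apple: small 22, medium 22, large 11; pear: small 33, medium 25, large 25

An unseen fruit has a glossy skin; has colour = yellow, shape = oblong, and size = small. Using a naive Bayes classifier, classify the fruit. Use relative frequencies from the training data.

apple: (55/138) × (14/55) × (19/55) × (33/55) × (22/55) ≈ 0.00841107
pear: (83/138) × (33/83) × (37/83) × (37/83) × (33/83) ≈ 0.0188937
Highest score → pear.

pear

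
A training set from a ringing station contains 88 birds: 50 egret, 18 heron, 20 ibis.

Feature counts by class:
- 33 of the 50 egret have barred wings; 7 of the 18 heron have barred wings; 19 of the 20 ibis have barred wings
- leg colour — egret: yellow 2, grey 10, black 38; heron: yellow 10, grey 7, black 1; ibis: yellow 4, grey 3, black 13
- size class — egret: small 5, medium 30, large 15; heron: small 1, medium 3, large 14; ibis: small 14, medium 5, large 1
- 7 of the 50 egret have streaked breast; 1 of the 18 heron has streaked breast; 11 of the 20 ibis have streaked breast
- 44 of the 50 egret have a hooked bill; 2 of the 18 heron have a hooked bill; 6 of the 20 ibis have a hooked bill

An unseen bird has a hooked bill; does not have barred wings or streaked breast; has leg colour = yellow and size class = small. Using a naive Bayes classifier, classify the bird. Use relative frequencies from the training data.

egret: (50/88) × (17/50) × (2/50) × (5/50) × (43/50) × (44/50) = 0.0005848
heron: (18/88) × (11/18) × (10/18) × (1/18) × (17/18) × (2/18) ≈ 0.000404854
ibis: (20/88) × (1/20) × (4/20) × (14/20) × (9/20) × (6/20) ≈ 0.000214773
Highest score → egret.

egret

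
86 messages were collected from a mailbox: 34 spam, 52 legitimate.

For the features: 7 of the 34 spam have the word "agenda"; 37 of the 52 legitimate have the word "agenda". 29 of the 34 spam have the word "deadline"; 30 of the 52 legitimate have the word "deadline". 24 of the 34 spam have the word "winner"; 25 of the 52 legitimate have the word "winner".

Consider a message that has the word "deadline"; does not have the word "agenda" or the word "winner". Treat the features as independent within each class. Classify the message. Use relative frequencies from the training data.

spam: (34/86) × (27/34) × (29/34) × (10/34) ≈ 0.07876
legitimate: (52/86) × (15/52) × (30/52) × (27/52) ≈ 0.0522482
Highest score → spam.

spam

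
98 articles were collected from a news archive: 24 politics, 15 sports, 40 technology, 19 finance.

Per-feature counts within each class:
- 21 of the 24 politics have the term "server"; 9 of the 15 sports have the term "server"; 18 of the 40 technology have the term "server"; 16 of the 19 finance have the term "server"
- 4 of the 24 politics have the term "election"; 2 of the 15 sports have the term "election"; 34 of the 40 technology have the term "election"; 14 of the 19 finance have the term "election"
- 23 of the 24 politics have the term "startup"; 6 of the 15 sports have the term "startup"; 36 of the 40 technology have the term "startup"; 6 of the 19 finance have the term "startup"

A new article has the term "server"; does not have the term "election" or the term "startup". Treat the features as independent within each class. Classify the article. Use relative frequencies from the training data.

sports

politics: (24/98) × (21/24) × (20/24) × (1/24) ≈ 0.00744048
sports: (15/98) × (9/15) × (13/15) × (9/15) ≈ 0.0477551
technology: (40/98) × (18/40) × (6/40) × (4/40) ≈ 0.0027551
finance: (19/98) × (16/19) × (5/19) × (13/19) ≈ 0.0293968
Highest score → sports.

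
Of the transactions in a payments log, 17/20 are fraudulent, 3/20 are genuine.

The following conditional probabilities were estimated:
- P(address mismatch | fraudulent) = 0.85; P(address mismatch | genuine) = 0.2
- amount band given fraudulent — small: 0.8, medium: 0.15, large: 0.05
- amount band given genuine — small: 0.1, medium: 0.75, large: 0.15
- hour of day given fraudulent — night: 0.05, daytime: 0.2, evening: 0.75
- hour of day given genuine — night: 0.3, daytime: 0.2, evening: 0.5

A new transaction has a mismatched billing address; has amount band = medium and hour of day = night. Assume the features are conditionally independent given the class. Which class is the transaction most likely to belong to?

genuine

fraudulent: 0.85 × 0.85 × 0.15 × 0.05 = 0.00541875
genuine: 0.15 × 0.2 × 0.75 × 0.3 = 0.00675
Highest score → genuine.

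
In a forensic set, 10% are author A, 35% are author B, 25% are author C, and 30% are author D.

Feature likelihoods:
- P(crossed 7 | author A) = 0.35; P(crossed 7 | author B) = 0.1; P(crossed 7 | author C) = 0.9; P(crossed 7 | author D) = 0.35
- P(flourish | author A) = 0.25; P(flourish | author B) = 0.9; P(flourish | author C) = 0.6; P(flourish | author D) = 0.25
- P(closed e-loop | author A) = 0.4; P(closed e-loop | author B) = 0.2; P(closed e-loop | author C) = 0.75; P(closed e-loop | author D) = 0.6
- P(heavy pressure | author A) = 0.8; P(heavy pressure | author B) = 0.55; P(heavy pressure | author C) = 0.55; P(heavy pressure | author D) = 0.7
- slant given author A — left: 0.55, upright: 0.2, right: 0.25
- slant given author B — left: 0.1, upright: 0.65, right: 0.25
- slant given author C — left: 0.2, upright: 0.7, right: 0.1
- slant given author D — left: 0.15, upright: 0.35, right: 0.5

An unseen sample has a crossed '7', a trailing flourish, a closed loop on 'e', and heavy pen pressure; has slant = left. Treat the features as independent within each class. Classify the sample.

author A: 0.1 × 0.35 × 0.25 × 0.4 × 0.8 × 0.55 = 0.00154
author B: 0.35 × 0.1 × 0.9 × 0.2 × 0.55 × 0.1 = 0.0003465
author C: 0.25 × 0.9 × 0.6 × 0.75 × 0.55 × 0.2 = 0.0111375
author D: 0.3 × 0.35 × 0.25 × 0.6 × 0.7 × 0.15 = 0.00165375
Highest score → author C.

author C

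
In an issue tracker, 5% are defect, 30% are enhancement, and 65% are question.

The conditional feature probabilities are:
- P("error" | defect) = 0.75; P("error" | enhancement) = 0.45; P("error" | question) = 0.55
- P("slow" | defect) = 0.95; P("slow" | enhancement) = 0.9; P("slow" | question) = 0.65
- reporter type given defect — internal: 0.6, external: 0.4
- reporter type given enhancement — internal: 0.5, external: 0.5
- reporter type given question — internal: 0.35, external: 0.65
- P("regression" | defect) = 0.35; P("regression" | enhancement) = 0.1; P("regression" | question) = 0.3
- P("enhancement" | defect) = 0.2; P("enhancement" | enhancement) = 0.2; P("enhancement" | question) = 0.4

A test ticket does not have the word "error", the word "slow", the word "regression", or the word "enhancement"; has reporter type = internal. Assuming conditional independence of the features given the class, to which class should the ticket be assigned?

defect: 0.05 × (1−0.75) × (1−0.95) × 0.6 × (1−0.35) × (1−0.2) = 0.000195
enhancement: 0.3 × (1−0.45) × (1−0.9) × 0.5 × (1−0.1) × (1−0.2) = 0.00594
question: 0.65 × (1−0.55) × (1−0.65) × 0.35 × (1−0.3) × (1−0.4) = 0.015049125
Highest score → question.

question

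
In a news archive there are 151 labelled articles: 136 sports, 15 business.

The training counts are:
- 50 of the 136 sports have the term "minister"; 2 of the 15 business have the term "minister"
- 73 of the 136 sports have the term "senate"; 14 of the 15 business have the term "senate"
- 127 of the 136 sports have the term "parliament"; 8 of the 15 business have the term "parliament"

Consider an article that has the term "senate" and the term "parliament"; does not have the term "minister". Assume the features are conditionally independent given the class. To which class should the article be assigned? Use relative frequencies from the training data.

sports: (136/151) × (86/136) × (73/136) × (127/136) ≈ 0.285476
business: (15/151) × (13/15) × (14/15) × (8/15) ≈ 0.042855
Highest score → sports.

sports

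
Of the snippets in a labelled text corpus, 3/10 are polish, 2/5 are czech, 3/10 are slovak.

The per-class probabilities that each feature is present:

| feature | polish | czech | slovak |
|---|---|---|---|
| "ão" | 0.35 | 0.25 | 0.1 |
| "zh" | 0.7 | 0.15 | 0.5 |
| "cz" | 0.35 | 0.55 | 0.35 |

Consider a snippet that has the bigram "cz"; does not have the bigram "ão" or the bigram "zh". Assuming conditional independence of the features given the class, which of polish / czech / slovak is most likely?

czech

polish: 0.3 × (1−0.35) × (1−0.7) × 0.35 = 0.020475
czech: 0.4 × (1−0.25) × (1−0.15) × 0.55 = 0.14025
slovak: 0.3 × (1−0.1) × (1−0.5) × 0.35 = 0.04725
Highest score → czech.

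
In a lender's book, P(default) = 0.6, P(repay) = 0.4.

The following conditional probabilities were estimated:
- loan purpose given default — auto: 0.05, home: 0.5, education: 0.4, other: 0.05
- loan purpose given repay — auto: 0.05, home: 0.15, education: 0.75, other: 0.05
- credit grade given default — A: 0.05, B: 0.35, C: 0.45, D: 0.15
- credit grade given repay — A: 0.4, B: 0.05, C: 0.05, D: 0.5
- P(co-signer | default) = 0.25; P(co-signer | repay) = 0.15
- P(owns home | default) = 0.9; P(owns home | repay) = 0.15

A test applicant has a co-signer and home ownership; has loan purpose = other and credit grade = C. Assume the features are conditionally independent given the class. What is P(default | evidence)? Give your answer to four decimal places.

0.9926

default: 0.6 × 0.05 × 0.45 × 0.25 × 0.9 = 0.0030375
repay: 0.4 × 0.05 × 0.05 × 0.15 × 0.15 = 0.0000225
P(default | x) = 0.0030375 / 0.00306 ≈ 0.9926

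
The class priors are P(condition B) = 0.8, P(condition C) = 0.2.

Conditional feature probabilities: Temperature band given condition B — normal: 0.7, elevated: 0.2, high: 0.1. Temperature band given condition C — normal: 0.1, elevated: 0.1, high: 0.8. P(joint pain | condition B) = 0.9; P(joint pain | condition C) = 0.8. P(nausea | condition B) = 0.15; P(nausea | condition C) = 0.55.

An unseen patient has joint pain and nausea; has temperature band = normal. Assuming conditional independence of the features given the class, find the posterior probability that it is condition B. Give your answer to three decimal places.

condition B: 0.8 × 0.7 × 0.9 × 0.15 = 0.0756
condition C: 0.2 × 0.1 × 0.8 × 0.55 = 0.0088
P(condition B | x) = 0.0756 / 0.0844 ≈ 0.896

0.896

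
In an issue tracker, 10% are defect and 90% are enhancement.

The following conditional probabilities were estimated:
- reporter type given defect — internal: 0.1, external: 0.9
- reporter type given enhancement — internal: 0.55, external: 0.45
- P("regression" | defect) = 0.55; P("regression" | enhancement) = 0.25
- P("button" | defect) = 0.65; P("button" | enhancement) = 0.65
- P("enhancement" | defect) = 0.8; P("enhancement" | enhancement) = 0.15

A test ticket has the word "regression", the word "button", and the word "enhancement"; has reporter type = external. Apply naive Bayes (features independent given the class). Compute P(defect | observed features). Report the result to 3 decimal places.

0.723

defect: 0.1 × 0.9 × 0.55 × 0.65 × 0.8 = 0.02574
enhancement: 0.9 × 0.45 × 0.25 × 0.65 × 0.15 = 0.009871875
P(defect | x) = 0.02574 / 0.035611875 ≈ 0.723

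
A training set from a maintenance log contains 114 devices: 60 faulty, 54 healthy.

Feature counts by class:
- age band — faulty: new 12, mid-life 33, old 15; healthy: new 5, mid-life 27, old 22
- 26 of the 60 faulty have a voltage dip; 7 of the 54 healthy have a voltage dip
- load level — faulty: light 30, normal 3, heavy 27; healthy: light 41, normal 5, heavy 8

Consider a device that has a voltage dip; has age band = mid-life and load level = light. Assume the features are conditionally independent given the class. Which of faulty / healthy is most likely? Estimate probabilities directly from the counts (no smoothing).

faulty

faulty: (60/114) × (33/60) × (26/60) × (30/60) ≈ 0.0627193
healthy: (54/114) × (27/54) × (7/54) × (41/54) ≈ 0.0233106
Highest score → faulty.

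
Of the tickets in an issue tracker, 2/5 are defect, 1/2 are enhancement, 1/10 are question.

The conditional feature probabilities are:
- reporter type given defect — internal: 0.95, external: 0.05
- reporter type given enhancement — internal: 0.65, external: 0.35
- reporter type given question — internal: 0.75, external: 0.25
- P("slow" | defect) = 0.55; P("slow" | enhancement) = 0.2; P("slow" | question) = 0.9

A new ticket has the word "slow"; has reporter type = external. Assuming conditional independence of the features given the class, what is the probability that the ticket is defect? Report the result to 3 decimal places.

defect: 0.4 × 0.05 × 0.55 = 0.011
enhancement: 0.5 × 0.35 × 0.2 = 0.035
question: 0.1 × 0.25 × 0.9 = 0.0225
P(defect | x) = 0.011 / 0.0685 ≈ 0.161

0.161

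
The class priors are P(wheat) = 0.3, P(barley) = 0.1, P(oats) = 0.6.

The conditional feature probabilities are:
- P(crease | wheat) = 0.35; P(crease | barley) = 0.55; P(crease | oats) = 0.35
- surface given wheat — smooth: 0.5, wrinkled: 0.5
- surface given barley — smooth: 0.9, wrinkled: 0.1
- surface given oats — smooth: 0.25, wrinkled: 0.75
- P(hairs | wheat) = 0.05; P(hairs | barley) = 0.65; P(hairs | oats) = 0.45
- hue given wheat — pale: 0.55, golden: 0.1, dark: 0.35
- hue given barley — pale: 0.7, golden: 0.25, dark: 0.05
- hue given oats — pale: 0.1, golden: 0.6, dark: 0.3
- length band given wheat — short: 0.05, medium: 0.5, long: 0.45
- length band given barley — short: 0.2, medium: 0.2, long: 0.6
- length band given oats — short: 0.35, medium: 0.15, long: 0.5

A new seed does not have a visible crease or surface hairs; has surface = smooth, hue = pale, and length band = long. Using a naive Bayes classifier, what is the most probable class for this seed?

wheat

wheat: 0.3 × (1−0.35) × 0.5 × (1−0.05) × 0.55 × 0.45 = 0.0229246875
barley: 0.1 × (1−0.55) × 0.9 × (1−0.65) × 0.7 × 0.6 = 0.0059535
oats: 0.6 × (1−0.35) × 0.25 × (1−0.45) × 0.1 × 0.5 = 0.00268125
Highest score → wheat.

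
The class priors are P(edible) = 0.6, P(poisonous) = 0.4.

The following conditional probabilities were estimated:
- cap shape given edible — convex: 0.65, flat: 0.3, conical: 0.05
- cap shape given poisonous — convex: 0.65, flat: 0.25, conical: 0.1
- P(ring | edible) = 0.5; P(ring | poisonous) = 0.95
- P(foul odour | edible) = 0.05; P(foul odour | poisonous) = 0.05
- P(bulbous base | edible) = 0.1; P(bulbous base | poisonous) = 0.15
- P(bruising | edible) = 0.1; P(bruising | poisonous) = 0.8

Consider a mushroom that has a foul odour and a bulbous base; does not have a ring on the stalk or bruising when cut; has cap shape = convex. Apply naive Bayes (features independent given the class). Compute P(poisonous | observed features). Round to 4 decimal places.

0.0217

edible: 0.6 × 0.65 × (1−0.5) × 0.05 × 0.1 × (1−0.1) = 0.0008775
poisonous: 0.4 × 0.65 × (1−0.95) × 0.05 × 0.15 × (1−0.8) = 0.0000195
P(poisonous | x) = 0.0000195 / 0.000897 ≈ 0.0217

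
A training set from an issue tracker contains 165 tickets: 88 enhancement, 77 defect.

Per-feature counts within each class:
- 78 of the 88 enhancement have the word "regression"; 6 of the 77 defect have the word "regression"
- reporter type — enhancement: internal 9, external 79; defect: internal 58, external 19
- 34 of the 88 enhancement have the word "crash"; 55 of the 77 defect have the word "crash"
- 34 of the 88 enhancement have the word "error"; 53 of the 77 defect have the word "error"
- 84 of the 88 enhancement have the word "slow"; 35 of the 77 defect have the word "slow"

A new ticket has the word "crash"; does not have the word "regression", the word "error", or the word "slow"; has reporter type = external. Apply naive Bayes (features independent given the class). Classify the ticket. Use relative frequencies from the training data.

enhancement: (88/165) × (10/88) × (79/88) × (34/88) × (54/88) × (4/88) ≈ 0.000586334
defect: (77/165) × (71/77) × (19/77) × (55/77) × (24/77) × (42/77) ≈ 0.012894
Highest score → defect.

defect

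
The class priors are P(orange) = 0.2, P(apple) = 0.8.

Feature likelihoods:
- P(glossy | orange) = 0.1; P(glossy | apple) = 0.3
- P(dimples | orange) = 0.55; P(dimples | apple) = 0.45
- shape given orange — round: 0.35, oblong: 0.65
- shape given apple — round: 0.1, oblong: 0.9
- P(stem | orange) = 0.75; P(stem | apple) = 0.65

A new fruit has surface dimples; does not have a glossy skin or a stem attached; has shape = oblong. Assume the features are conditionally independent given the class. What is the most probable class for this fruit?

orange: 0.2 × (1−0.1) × 0.55 × 0.65 × (1−0.75) = 0.0160875
apple: 0.8 × (1−0.3) × 0.45 × 0.9 × (1−0.65) = 0.07938
Highest score → apple.

apple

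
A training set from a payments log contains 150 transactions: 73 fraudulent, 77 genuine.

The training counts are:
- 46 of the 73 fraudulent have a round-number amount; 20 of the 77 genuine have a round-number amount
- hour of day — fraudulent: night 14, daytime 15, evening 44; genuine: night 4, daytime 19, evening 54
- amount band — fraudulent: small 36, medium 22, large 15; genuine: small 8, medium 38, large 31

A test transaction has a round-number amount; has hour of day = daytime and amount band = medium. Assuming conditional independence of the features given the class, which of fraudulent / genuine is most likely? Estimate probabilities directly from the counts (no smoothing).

fraudulent

fraudulent: (73/150) × (46/73) × (15/73) × (22/73) ≈ 0.0189904
genuine: (77/150) × (20/77) × (19/77) × (38/77) ≈ 0.0162366
Highest score → fraudulent.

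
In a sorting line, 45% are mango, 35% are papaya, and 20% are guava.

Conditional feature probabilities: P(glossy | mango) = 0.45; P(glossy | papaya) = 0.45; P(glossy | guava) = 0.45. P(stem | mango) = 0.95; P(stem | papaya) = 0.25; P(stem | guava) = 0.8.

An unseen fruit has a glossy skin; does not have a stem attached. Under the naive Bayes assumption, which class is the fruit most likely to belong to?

mango: 0.45 × 0.45 × (1−0.95) = 0.010125
papaya: 0.35 × 0.45 × (1−0.25) = 0.118125
guava: 0.2 × 0.45 × (1−0.8) = 0.018
Highest score → papaya.

papaya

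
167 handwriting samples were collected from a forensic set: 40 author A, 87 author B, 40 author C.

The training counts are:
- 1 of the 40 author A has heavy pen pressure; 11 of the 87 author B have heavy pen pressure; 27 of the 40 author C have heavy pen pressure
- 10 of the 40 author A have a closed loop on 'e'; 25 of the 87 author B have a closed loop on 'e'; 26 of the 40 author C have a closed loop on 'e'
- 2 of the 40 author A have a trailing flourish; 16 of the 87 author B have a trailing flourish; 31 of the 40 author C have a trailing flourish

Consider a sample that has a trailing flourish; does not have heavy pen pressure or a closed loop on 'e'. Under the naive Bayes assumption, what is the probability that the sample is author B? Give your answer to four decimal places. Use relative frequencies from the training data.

0.6663

author A: (40/167) × (39/40) × (30/40) × (2/40) ≈ 0.00875749
author B: (87/167) × (76/87) × (62/87) × (16/87) ≈ 0.0596445
author C: (40/167) × (13/40) × (14/40) × (31/40) ≈ 0.0211153
P(author B | x) = 0.0596445 / 0.08951729 ≈ 0.6663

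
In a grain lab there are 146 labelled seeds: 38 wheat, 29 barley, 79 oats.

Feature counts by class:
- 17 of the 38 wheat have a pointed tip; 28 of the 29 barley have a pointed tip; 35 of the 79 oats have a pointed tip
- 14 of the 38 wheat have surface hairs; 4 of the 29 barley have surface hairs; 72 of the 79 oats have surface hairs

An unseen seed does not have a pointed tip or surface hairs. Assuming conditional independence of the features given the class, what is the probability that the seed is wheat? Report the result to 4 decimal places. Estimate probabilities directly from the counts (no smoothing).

0.7359

wheat: (38/146) × (21/38) × (24/38) ≈ 0.0908435
barley: (29/146) × (1/29) × (25/29) ≈ 0.00590458
oats: (79/146) × (44/79) × (7/79) ≈ 0.0267037
P(wheat | x) = 0.0908435 / 0.12345178 ≈ 0.7359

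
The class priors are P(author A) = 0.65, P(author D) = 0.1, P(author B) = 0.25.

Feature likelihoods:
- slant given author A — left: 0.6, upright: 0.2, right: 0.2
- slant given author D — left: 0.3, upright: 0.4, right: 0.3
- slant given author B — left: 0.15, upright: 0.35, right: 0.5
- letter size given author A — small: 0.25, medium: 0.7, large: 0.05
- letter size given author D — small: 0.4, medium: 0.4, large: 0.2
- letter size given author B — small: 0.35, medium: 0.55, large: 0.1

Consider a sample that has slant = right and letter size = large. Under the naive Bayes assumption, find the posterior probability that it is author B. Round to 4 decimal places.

0.5000

author A: 0.65 × 0.2 × 0.05 = 0.0065
author D: 0.1 × 0.3 × 0.2 = 0.006
author B: 0.25 × 0.5 × 0.1 = 0.0125
P(author B | x) = 0.0125 / 0.025 ≈ 0.5000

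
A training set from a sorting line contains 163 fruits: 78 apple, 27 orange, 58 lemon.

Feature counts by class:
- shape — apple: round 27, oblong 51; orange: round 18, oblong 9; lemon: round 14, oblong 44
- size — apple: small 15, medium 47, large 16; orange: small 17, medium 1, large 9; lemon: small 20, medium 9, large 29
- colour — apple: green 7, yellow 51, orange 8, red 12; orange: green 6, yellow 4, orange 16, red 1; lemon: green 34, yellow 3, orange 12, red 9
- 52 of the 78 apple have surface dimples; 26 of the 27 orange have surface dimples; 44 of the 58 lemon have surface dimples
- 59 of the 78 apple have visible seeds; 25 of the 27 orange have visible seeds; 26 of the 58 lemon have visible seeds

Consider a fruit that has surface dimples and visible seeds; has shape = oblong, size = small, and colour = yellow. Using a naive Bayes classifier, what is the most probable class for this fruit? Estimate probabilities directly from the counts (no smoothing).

apple

apple: (78/163) × (51/78) × (15/78) × (51/78) × (52/78) × (59/78) ≈ 0.0198391
orange: (27/163) × (9/27) × (17/27) × (4/27) × (26/27) × (25/27) ≈ 0.00459221
lemon: (58/163) × (44/58) × (20/58) × (3/58) × (44/58) × (26/58) ≈ 0.00163731
Highest score → apple.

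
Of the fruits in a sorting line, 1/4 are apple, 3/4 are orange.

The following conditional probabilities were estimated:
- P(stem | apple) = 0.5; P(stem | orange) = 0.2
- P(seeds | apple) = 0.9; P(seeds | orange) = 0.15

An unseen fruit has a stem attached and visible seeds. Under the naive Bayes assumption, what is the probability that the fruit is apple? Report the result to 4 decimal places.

apple: 0.25 × 0.5 × 0.9 = 0.1125
orange: 0.75 × 0.2 × 0.15 = 0.0225
P(apple | x) = 0.1125 / 0.135 ≈ 0.8333

0.8333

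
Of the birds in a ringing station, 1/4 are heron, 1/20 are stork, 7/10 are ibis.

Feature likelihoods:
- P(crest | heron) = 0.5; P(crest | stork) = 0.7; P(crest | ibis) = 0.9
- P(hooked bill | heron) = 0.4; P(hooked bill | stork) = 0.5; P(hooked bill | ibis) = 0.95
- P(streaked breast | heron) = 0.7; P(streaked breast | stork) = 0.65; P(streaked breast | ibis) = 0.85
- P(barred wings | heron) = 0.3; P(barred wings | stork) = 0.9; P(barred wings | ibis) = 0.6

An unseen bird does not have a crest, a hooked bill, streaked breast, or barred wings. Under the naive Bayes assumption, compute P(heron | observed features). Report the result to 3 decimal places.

heron: 0.25 × (1−0.5) × (1−0.4) × (1−0.7) × (1−0.3) = 0.01575
stork: 0.05 × (1−0.7) × (1−0.5) × (1−0.65) × (1−0.9) = 0.0002625
ibis: 0.7 × (1−0.9) × (1−0.95) × (1−0.85) × (1−0.6) = 0.00021
P(heron | x) = 0.01575 / 0.0162225 ≈ 0.971

0.971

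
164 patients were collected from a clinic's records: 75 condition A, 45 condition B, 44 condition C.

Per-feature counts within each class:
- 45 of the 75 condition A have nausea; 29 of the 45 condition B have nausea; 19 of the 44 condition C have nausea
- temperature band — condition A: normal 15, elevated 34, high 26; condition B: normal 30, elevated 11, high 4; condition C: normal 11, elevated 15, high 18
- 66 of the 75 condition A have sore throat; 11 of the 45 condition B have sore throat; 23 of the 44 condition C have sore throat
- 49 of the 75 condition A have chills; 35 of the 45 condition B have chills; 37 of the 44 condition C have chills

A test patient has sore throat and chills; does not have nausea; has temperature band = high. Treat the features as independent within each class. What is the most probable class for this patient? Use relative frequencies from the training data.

condition A: (75/164) × (30/75) × (26/75) × (66/75) × (49/75) ≈ 0.0364592
condition B: (45/164) × (16/45) × (4/45) × (11/45) × (35/45) ≈ 0.00164877
condition C: (44/164) × (25/44) × (18/44) × (23/44) × (37/44) ≈ 0.027412
Highest score → condition A.

condition A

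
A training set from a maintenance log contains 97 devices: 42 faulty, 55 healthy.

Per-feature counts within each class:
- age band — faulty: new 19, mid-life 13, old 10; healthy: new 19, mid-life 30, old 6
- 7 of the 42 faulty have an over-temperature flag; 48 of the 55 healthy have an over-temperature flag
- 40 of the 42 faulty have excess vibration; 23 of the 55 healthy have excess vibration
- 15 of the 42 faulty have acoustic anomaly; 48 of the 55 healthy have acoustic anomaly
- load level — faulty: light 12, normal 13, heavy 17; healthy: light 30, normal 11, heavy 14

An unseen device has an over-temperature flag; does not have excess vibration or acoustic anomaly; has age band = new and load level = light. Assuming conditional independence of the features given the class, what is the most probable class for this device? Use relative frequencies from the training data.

faulty: (42/97) × (19/42) × (7/42) × (2/42) × (27/42) × (12/42) ≈ 0.000285534
healthy: (55/97) × (19/55) × (48/55) × (32/55) × (7/55) × (30/55) ≈ 0.00690465
Highest score → healthy.

healthy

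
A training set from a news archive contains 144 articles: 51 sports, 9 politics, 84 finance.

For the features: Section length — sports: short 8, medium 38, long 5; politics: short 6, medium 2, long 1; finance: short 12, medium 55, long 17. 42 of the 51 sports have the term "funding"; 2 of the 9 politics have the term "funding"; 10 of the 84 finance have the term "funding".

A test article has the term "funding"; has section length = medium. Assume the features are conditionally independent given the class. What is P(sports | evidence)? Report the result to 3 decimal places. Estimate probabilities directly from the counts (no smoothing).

0.817

sports: (51/144) × (38/51) × (42/51) ≈ 0.21732
politics: (9/144) × (2/9) × (2/9) ≈ 0.00308642
finance: (84/144) × (55/84) × (10/84) ≈ 0.0454696
P(sports | x) = 0.21732 / 0.26587602 ≈ 0.817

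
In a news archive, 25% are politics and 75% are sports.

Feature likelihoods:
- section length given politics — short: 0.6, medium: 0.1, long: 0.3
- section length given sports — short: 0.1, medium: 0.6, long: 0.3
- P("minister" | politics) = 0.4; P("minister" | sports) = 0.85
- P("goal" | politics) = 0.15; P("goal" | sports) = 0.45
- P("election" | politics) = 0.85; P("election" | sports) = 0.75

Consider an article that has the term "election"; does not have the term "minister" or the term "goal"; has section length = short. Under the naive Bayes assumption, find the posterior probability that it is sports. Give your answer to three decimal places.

politics: 0.25 × 0.6 × (1−0.4) × (1−0.15) × 0.85 = 0.065025
sports: 0.75 × 0.1 × (1−0.85) × (1−0.45) × 0.75 = 0.004640625
P(sports | x) = 0.004640625 / 0.069665625 ≈ 0.067

0.067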